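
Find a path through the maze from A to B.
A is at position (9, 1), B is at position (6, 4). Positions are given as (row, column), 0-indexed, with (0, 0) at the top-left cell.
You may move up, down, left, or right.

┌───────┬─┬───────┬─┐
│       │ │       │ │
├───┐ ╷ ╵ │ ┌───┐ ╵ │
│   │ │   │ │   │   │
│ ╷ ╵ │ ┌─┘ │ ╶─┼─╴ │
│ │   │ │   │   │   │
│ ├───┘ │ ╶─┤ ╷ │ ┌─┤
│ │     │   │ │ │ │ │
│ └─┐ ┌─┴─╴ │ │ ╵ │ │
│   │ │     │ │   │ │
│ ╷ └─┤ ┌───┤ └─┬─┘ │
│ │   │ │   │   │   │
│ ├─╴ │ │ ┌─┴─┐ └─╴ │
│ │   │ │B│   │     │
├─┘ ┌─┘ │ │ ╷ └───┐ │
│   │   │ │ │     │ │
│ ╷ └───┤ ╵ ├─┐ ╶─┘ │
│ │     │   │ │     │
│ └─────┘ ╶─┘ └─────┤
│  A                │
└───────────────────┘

Finding the shortest path from (9, 1) to (6, 4):
Path length: 6 steps
Directions: right → right → right → up → up → up

Solution:

┌───────┬─┬───────┬─┐
│       │ │       │ │
├───┐ ╷ ╵ │ ┌───┐ ╵ │
│   │ │   │ │   │   │
│ ╷ ╵ │ ┌─┘ │ ╶─┼─╴ │
│ │   │ │   │   │   │
│ ├───┘ │ ╶─┤ ╷ │ ┌─┤
│ │     │   │ │ │ │ │
│ └─┐ ┌─┴─╴ │ │ ╵ │ │
│   │ │     │ │   │ │
│ ╷ └─┤ ┌───┤ └─┬─┘ │
│ │   │ │   │   │   │
│ ├─╴ │ │ ┌─┴─┐ └─╴ │
│ │   │ │B│   │     │
├─┘ ┌─┘ │ │ ╷ └───┐ │
│   │   │↑│ │     │ │
│ ╷ └───┤ ╵ ├─┐ ╶─┘ │
│ │     │↑  │ │     │
│ └─────┘ ╶─┘ └─────┤
│  A → → ↑          │
└───────────────────┘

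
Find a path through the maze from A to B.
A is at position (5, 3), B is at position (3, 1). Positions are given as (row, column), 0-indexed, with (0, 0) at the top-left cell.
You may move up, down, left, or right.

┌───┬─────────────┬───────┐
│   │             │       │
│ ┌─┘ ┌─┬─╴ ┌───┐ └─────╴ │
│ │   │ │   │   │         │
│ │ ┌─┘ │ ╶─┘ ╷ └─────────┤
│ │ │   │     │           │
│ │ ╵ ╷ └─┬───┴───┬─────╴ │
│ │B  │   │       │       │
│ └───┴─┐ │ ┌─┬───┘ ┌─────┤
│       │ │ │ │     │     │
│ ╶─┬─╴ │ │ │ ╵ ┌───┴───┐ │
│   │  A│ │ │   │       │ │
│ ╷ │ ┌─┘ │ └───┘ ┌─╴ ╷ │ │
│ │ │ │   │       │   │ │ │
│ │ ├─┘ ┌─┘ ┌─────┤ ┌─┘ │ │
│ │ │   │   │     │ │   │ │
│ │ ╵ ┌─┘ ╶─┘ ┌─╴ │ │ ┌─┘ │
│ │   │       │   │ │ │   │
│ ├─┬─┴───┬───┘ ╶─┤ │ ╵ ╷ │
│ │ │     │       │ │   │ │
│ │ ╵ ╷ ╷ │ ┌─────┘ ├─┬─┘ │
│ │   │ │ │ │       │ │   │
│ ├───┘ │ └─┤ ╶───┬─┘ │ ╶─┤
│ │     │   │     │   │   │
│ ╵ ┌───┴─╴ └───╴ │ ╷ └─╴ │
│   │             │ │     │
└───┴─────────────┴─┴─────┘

Finding the shortest path from (5, 3) to (3, 1):
Path length: 22 steps
Directions: up → left → left → left → down → right → down → down → down → right → up → right → up → right → up → up → up → left → up → left → down → left

Solution:

┌───┬─────────────┬───────┐
│   │             │       │
│ ┌─┘ ┌─┬─╴ ┌───┐ └─────╴ │
│ │   │ │   │   │         │
│ │ ┌─┘ │ ╶─┘ ╷ └─────────┤
│ │ │↓ ↰│     │           │
│ │ ╵ ╷ └─┬───┴───┬─────╴ │
│ │B ↲│↑ ↰│       │       │
│ └───┴─┐ │ ┌─┬───┘ ┌─────┤
│↓ ← ← ↰│↑│ │ │     │     │
│ ╶─┬─╴ │ │ │ ╵ ┌───┴───┐ │
│↳ ↓│  A│↑│ │   │       │ │
│ ╷ │ ┌─┘ │ └───┘ ┌─╴ ╷ │ │
│ │↓│ │↱ ↑│       │   │ │ │
│ │ ├─┘ ┌─┘ ┌─────┤ ┌─┘ │ │
│ │↓│↱ ↑│   │     │ │   │ │
│ │ ╵ ┌─┘ ╶─┘ ┌─╴ │ │ ┌─┘ │
│ │↳ ↑│       │   │ │ │   │
│ ├─┬─┴───┬───┘ ╶─┤ │ ╵ ╷ │
│ │ │     │       │ │   │ │
│ │ ╵ ╷ ╷ │ ┌─────┘ ├─┬─┘ │
│ │   │ │ │ │       │ │   │
│ ├───┘ │ └─┤ ╶───┬─┘ │ ╶─┤
│ │     │   │     │   │   │
│ ╵ ┌───┴─╴ └───╴ │ ╷ └─╴ │
│   │             │ │     │
└───┴─────────────┴─┴─────┘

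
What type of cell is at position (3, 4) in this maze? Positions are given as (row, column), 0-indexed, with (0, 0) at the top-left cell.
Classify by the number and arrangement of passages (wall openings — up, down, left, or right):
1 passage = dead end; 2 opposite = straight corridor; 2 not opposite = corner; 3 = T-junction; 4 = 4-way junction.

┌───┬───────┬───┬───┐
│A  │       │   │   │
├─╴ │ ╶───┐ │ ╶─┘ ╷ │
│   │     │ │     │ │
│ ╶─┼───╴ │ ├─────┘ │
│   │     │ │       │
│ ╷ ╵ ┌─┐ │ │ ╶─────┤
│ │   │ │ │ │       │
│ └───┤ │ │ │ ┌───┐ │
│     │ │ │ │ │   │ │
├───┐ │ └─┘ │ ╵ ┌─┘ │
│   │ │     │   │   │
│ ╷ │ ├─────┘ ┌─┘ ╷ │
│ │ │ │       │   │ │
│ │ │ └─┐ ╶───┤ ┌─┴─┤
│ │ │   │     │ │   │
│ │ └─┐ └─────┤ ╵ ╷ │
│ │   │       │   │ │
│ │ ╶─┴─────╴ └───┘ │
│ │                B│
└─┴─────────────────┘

Checking cell at (3, 4):
Number of passages: 2
Cell type: straight corridor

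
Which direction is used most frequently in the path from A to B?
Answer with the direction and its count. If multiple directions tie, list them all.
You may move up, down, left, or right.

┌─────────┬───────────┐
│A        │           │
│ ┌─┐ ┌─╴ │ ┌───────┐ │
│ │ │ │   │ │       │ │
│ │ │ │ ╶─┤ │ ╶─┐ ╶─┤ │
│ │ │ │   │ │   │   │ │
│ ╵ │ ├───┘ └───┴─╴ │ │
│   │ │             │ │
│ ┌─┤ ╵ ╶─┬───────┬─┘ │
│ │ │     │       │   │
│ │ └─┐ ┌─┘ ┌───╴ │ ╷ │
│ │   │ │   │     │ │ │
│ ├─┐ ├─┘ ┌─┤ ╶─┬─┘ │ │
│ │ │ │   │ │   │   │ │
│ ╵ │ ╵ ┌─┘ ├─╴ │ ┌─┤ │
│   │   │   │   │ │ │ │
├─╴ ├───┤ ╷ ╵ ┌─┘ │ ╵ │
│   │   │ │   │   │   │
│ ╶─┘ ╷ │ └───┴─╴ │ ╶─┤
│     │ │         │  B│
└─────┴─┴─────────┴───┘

Directions: right, right, down, down, down, down, right, up, right, right, up, up, up, right, right, right, right, right, down, down, down, down, down, down, down, down, left, down, right
Counts: {'right': 11, 'down': 13, 'up': 4, 'left': 1}
Most common: down (13 times)

Solution:

┌─────────┬───────────┐
│A → ↓    │↱ → → → → ↓│
│ ┌─┐ ┌─╴ │ ┌───────┐ │
│ │ │↓│   │↑│       │↓│
│ │ │ │ ╶─┤ │ ╶─┐ ╶─┤ │
│ │ │↓│   │↑│   │   │↓│
│ ╵ │ ├───┘ └───┴─╴ │ │
│   │↓│↱ → ↑        │↓│
│ ┌─┤ ╵ ╶─┬───────┬─┘ │
│ │ │↳ ↑  │       │  ↓│
│ │ └─┐ ┌─┘ ┌───╴ │ ╷ │
│ │   │ │   │     │ │↓│
│ ├─┐ ├─┘ ┌─┤ ╶─┬─┘ │ │
│ │ │ │   │ │   │   │↓│
│ ╵ │ ╵ ┌─┘ ├─╴ │ ┌─┤ │
│   │   │   │   │ │ │↓│
├─╴ ├───┤ ╷ ╵ ┌─┘ │ ╵ │
│   │   │ │   │   │↓ ↲│
│ ╶─┘ ╷ │ └───┴─╴ │ ╶─┤
│     │ │         │↳ B│
└─────┴─┴─────────┴───┘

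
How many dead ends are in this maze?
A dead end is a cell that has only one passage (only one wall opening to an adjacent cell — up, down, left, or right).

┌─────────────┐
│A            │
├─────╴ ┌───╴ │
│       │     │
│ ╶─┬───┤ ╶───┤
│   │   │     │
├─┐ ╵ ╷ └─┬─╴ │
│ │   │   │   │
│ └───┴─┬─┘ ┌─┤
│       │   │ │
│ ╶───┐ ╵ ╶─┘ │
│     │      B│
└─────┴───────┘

Checking each cell for number of passages:

Dead ends found at positions:
  (0, 0)
  (3, 0)
  (3, 4)
  (4, 6)
  (5, 2)
Total dead ends: 5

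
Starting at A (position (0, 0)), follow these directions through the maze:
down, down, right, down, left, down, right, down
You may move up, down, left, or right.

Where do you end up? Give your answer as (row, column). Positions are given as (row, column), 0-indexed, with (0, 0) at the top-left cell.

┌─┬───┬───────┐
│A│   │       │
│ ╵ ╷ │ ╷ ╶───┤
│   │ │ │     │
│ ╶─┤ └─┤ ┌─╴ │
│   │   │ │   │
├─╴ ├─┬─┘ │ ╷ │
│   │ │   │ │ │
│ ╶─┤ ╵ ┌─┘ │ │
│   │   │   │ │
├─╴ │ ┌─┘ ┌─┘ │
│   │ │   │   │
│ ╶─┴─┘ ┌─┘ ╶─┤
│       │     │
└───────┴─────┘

Following directions step by step:
Start: (0, 0)
  down: (0, 0) → (1, 0)
  down: (1, 0) → (2, 0)
  right: (2, 0) → (2, 1)
  down: (2, 1) → (3, 1)
  left: (3, 1) → (3, 0)
  down: (3, 0) → (4, 0)
  right: (4, 0) → (4, 1)
  down: (4, 1) → (5, 1)
Final position: (5, 1)

Path taken:

┌─┬───┬───────┐
│A│   │       │
│ ╵ ╷ │ ╷ ╶───┤
│↓  │ │ │     │
│ ╶─┤ └─┤ ┌─╴ │
│↳ ↓│   │ │   │
├─╴ ├─┬─┘ │ ╷ │
│↓ ↲│ │   │ │ │
│ ╶─┤ ╵ ┌─┘ │ │
│↳ ↓│   │   │ │
├─╴ │ ┌─┘ ┌─┘ │
│  B│ │   │   │
│ ╶─┴─┘ ┌─┘ ╶─┤
│       │     │
└───────┴─────┘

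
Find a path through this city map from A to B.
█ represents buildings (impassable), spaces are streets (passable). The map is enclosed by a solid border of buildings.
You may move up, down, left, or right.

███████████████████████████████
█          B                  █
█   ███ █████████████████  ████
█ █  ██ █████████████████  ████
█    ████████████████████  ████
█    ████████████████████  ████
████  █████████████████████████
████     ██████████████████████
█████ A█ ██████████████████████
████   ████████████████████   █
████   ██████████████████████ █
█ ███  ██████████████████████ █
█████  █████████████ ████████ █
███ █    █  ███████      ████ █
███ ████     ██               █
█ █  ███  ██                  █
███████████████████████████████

Finding the shortest path from A to B:
Movement: cardinal only
Path length: 18 steps
Directions: up → left → up → left → up → up → up → left → up → up → right → right → right → right → right → right → right → right

Solution:

███████████████████████████████
█  ↱→→→→→→→B                  █
█  ↑███ █████████████████  ████
█ █↑↰██ █████████████████  ████
█   ↑████████████████████  ████
█   ↑████████████████████  ████
████↑↰█████████████████████████
████ ↑↰  ██████████████████████
█████ A█ ██████████████████████
████   ████████████████████   █
████   ██████████████████████ █
█ ███  ██████████████████████ █
█████  █████████████ ████████ █
███ █    █  ███████      ████ █
███ ████     ██               █
█ █  ███  ██                  █
███████████████████████████████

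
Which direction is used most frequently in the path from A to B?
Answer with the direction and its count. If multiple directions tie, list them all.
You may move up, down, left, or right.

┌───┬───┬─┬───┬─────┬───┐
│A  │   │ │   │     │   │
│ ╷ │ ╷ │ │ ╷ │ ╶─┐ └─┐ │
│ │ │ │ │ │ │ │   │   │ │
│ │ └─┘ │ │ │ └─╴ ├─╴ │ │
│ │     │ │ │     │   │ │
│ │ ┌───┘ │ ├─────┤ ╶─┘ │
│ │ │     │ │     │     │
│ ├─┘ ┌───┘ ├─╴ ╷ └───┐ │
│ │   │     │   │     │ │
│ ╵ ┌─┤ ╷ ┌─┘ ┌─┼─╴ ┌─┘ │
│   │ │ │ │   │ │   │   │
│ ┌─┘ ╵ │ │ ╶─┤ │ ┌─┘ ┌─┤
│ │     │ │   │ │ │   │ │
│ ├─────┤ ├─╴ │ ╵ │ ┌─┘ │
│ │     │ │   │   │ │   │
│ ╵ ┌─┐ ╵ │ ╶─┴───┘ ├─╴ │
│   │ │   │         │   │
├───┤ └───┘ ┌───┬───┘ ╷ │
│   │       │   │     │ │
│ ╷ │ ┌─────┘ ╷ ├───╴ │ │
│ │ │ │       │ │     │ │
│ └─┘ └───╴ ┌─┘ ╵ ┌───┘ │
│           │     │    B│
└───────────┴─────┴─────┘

Directions: down, down, down, down, down, down, down, down, right, up, right, right, down, right, up, up, up, up, right, up, up, up, up, right, down, down, right, right, up, left, up, right, right, down, right, down, left, down, right, right, down, down, left, down, left, down, down, left, left, left, left, down, left, left, left, down, down, right, right, right, up, right, up, right, down, down, right, up, right, right, up, up, right, down, down, down
Counts: {'down': 27, 'right': 22, 'up': 16, 'left': 11}
Most common: down (27 times)

Solution:

┌───┬───┬─┬───┬─────┬───┐
│A  │   │ │↱ ↓│↱ → ↓│   │
│ ╷ │ ╷ │ │ ╷ │ ╶─┐ └─┐ │
│↓│ │ │ │ │↑│↓│↑ ↰│↳ ↓│ │
│ │ └─┘ │ │ │ └─╴ ├─╴ │ │
│↓│     │ │↑│↳ → ↑│↓ ↲│ │
│ │ ┌───┘ │ ├─────┤ ╶─┘ │
│↓│ │     │↑│     │↳ → ↓│
│ ├─┘ ┌───┘ ├─╴ ╷ └───┐ │
│↓│   │  ↱ ↑│   │     │↓│
│ ╵ ┌─┤ ╷ ┌─┘ ┌─┼─╴ ┌─┘ │
│↓  │ │ │↑│   │ │   │↓ ↲│
│ ┌─┘ ╵ │ │ ╶─┤ │ ┌─┘ ┌─┤
│↓│     │↑│   │ │ │↓ ↲│ │
│ ├─────┤ ├─╴ │ ╵ │ ┌─┘ │
│↓│↱ → ↓│↑│   │   │↓│   │
│ ╵ ┌─┐ ╵ │ ╶─┴───┘ ├─╴ │
│↳ ↑│ │↳ ↑│↓ ← ← ← ↲│↱ ↓│
├───┤ └───┘ ┌───┬───┘ ╷ │
│   │↓ ← ← ↲│↱ ↓│    ↑│↓│
│ ╷ │ ┌─────┘ ╷ ├───╴ │ │
│ │ │↓│    ↱ ↑│↓│↱ → ↑│↓│
│ └─┘ └───╴ ┌─┘ ╵ ┌───┘ │
│    ↳ → → ↑│  ↳ ↑│    B│
└───────────┴─────┴─────┘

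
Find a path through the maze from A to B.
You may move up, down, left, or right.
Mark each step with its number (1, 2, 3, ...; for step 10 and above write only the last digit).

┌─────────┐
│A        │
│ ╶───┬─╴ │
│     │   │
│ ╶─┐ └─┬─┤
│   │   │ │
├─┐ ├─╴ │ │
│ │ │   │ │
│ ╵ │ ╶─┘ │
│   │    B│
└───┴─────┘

Finding the shortest path through the maze:
Path length: 10 steps
Directions: down → right → right → down → right → down → left → down → right → right

Solution:

┌─────────┐
│A        │
│ ╶───┬─╴ │
│1 2 3│   │
│ ╶─┐ └─┬─┤
│   │4 5│ │
├─┐ ├─╴ │ │
│ │ │7 6│ │
│ ╵ │ ╶─┘ │
│   │8 9 B│
└───┴─────┘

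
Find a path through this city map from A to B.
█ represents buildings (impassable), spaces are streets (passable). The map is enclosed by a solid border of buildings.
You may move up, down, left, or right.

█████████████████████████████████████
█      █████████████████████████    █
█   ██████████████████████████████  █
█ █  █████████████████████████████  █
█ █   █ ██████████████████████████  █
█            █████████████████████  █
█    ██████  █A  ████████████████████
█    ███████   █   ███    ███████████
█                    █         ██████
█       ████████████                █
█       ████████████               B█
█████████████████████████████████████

Finding the shortest path from A to B:
Movement: cardinal only
Path length: 25 steps
Directions: down → down → right → right → right → right → right → right → down → down → right → right → right → right → right → right → right → right → right → right → right → right → right → right → right

Solution:

█████████████████████████████████████
█      █████████████████████████    █
█   ██████████████████████████████  █
█ █  █████████████████████████████  █
█ █   █ ██████████████████████████  █
█            █████████████████████  █
█    ██████  █A  ████████████████████
█    ███████  ↓█   ███    ███████████
█             ↳→→→→→↓█         ██████
█       ████████████↓               █
█       ████████████↳→→→→→→→→→→→→→→B█
█████████████████████████████████████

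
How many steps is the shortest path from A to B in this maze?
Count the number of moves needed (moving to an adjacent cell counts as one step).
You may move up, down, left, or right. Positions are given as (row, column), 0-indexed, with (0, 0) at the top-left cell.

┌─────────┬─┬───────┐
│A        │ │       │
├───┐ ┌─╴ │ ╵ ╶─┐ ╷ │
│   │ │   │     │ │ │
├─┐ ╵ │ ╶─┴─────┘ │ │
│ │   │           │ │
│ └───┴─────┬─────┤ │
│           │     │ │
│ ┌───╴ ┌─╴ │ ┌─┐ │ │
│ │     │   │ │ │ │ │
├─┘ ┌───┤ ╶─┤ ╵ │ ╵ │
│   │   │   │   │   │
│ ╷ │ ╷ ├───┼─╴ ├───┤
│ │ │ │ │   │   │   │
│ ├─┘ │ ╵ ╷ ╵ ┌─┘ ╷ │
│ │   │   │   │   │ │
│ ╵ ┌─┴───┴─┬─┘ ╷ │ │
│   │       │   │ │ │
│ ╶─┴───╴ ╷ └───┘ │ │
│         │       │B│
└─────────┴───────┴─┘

Using BFS to find shortest path:
Start: (0, 0), End: (9, 9)
Path found:
(0,0) → (0,1) → (0,2) → (0,3) → (0,4) → (1,4) → (1,3) → (2,3) → (2,4) → (2,5) → (2,6) → (2,7) → (2,8) → (1,8) → (0,8) → (0,9) → (1,9) → (2,9) → (3,9) → (4,9) → (5,9) → (5,8) → (4,8) → (3,8) → (3,7) → (3,6) → (4,6) → (5,6) → (5,7) → (6,7) → (6,6) → (7,6) → (7,5) → (6,5) → (6,4) → (7,4) → (7,3) → (6,3) → (5,3) → (5,2) → (6,2) → (7,2) → (7,1) → (8,1) → (8,0) → (9,0) → (9,1) → (9,2) → (9,3) → (9,4) → (8,4) → (8,5) → (9,5) → (9,6) → (9,7) → (9,8) → (8,8) → (7,8) → (6,8) → (6,9) → (7,9) → (8,9) → (9,9)
Number of steps: 62

Solution:

┌─────────┬─┬───────┐
│A → → → ↓│ │    ↱ ↓│
├───┐ ┌─╴ │ ╵ ╶─┐ ╷ │
│   │ │↓ ↲│     │↑│↓│
├─┐ ╵ │ ╶─┴─────┘ │ │
│ │   │↳ → → → → ↑│↓│
│ └───┴─────┬─────┤ │
│           │↓ ← ↰│↓│
│ ┌───╴ ┌─╴ │ ┌─┐ │ │
│ │     │   │↓│ │↑│↓│
├─┘ ┌───┤ ╶─┤ ╵ │ ╵ │
│   │↓ ↰│   │↳ ↓│↑ ↲│
│ ╷ │ ╷ ├───┼─╴ ├───┤
│ │ │↓│↑│↓ ↰│↓ ↲│↱ ↓│
│ ├─┘ │ ╵ ╷ ╵ ┌─┘ ╷ │
│ │↓ ↲│↑ ↲│↑ ↲│  ↑│↓│
│ ╵ ┌─┴───┴─┬─┘ ╷ │ │
│↓ ↲│    ↱ ↓│   │↑│↓│
│ ╶─┴───╴ ╷ └───┘ │ │
│↳ → → → ↑│↳ → → ↑│B│
└─────────┴───────┴─┘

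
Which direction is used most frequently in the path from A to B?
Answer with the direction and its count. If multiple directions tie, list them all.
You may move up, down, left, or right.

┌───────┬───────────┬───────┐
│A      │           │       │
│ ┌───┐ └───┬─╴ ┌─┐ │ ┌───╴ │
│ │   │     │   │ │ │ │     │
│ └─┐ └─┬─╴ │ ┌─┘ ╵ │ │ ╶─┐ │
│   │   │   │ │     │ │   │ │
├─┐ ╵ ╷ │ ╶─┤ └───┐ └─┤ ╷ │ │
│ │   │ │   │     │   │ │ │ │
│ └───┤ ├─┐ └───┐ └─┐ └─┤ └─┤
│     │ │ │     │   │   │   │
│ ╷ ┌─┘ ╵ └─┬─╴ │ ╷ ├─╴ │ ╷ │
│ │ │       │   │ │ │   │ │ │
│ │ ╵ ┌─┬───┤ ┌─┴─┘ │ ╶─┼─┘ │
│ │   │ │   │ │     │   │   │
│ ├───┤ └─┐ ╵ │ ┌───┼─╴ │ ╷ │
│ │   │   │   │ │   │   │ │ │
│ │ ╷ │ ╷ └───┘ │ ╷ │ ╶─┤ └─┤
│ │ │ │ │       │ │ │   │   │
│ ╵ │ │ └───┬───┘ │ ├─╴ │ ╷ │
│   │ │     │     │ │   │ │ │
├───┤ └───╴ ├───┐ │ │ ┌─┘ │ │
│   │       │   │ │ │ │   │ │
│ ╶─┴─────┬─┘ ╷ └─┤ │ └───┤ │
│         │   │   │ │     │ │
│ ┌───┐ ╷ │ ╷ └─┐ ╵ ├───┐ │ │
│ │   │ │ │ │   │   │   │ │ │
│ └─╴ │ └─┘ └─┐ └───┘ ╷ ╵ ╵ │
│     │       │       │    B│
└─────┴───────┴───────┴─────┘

Directions: down, down, right, down, right, up, right, down, down, down, left, down, left, up, up, left, down, down, down, down, down, right, up, up, right, down, down, down, right, right, right, up, left, left, up, up, right, down, right, right, right, up, up, right, right, up, up, left, up, left, left, up, up, right, up, right, right, down, down, down, right, down, right, down, left, down, right, down, left, down, right, down, left, down, down, right, right, down, down, right
Counts: {'down': 29, 'right': 24, 'up': 16, 'left': 11}
Most common: down (29 times)

Solution:

┌───────┬───────────┬───────┐
│A      │      ↱ → ↓│       │
│ ┌───┐ └───┬─╴ ┌─┐ │ ┌───╴ │
│↓│   │     │↱ ↑│ │↓│ │     │
│ └─┐ └─┬─╴ │ ┌─┘ ╵ │ │ ╶─┐ │
│↳ ↓│↱ ↓│   │↑│    ↓│ │   │ │
├─┐ ╵ ╷ │ ╶─┤ └───┐ └─┤ ╷ │ │
│ │↳ ↑│↓│   │↑ ← ↰│↳ ↓│ │ │ │
│ └───┤ ├─┐ └───┐ └─┐ └─┤ └─┤
│↓ ↰  │↓│ │     │↑ ↰│↳ ↓│   │
│ ╷ ┌─┘ ╵ └─┬─╴ │ ╷ ├─╴ │ ╷ │
│↓│↑│↓ ↲    │   │ │↑│↓ ↲│ │ │
│ │ ╵ ┌─┬───┤ ┌─┴─┘ │ ╶─┼─┘ │
│↓│↑ ↲│ │   │ │↱ → ↑│↳ ↓│   │
│ ├───┤ └─┐ ╵ │ ┌───┼─╴ │ ╷ │
│↓│↱ ↓│↱ ↓│   │↑│   │↓ ↲│ │ │
│ │ ╷ │ ╷ └───┘ │ ╷ │ ╶─┤ └─┤
│↓│↑│↓│↑│↳ → → ↑│ │ │↳ ↓│   │
│ ╵ │ │ └───┬───┘ │ ├─╴ │ ╷ │
│↳ ↑│↓│↑ ← ↰│     │ │↓ ↲│ │ │
├───┤ └───╴ ├───┐ │ │ ┌─┘ │ │
│   │↳ → → ↑│   │ │ │↓│   │ │
│ ╶─┴─────┬─┘ ╷ └─┤ │ └───┤ │
│         │   │   │ │↳ → ↓│ │
│ ┌───┐ ╷ │ ╷ └─┐ ╵ ├───┐ │ │
│ │   │ │ │ │   │   │   │↓│ │
│ └─╴ │ └─┘ └─┐ └───┘ ╷ ╵ ╵ │
│     │       │       │  ↳ B│
└─────┴───────┴───────┴─────┘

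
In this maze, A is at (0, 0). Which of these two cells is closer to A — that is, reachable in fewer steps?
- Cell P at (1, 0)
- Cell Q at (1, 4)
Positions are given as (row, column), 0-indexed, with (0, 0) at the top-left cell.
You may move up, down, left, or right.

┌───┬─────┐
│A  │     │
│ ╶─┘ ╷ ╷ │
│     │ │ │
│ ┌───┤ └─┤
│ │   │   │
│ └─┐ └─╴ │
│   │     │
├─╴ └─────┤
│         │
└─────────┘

Shortest path A → P at (1, 0): 1 steps
Shortest path A → Q at (1, 4): 7 steps

P is closer (1 steps vs 7 steps).

Path to P:

┌───┬─────┐
│A  │     │
│ ╶─┘ ╷ ╷ │
│P    │ │ │
│ ┌───┤ └─┤
│ │   │   │
│ └─┐ └─╴ │
│   │     │
├─╴ └─────┤
│         │
└─────────┘

Path to Q:

┌───┬─────┐
│A  │↱ → ↓│
│ ╶─┘ ╷ ╷ │
│↳ → ↑│ │Q│
│ ┌───┤ └─┤
│ │   │   │
│ └─┐ └─╴ │
│   │     │
├─╴ └─────┤
│         │
└─────────┘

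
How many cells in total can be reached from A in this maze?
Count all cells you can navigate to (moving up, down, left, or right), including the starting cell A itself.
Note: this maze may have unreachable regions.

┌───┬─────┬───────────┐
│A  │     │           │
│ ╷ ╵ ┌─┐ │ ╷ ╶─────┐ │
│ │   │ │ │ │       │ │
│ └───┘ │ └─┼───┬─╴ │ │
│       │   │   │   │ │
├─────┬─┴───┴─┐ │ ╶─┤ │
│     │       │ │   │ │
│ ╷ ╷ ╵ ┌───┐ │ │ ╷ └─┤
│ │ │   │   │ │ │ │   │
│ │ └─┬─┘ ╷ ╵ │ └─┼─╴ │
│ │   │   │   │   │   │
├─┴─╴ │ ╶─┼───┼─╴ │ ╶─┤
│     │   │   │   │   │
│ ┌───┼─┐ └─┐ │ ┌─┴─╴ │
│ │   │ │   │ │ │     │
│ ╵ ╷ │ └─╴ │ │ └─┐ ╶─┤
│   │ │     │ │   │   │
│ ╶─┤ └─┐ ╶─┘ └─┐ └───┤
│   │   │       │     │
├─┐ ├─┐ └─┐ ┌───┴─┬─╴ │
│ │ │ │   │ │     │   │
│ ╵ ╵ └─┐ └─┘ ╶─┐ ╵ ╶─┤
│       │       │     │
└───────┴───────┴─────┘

Using BFS/flood-fill to find all reachable cells from A:
Maze size: 12 × 11 = 132 total cells
116 cell(s) are walled off and cannot be reached from A.
Reachable cells: 16

Reachable region (· marks reachable cells):

┌───┬─────┬───────────┐
│A ·│· · ·│           │
│ ╷ ╵ ┌─┐ │ ╷ ╶─────┐ │
│·│· ·│·│·│ │       │ │
│ └───┘ │ └─┼───┬─╴ │ │
│· · · ·│· ·│   │   │ │
├─────┬─┴───┴─┐ │ ╶─┤ │
│     │       │ │   │ │
│ ╷ ╷ ╵ ┌───┐ │ │ ╷ └─┤
│ │ │   │   │ │ │ │   │
│ │ └─┬─┘ ╷ ╵ │ └─┼─╴ │
│ │   │   │   │   │   │
├─┴─╴ │ ╶─┼───┼─╴ │ ╶─┤
│     │   │   │   │   │
│ ┌───┼─┐ └─┐ │ ┌─┴─╴ │
│ │   │ │   │ │ │     │
│ ╵ ╷ │ └─╴ │ │ └─┐ ╶─┤
│   │ │     │ │   │   │
│ ╶─┤ └─┐ ╶─┘ └─┐ └───┤
│   │   │       │     │
├─┐ ├─┐ └─┐ ┌───┴─┬─╴ │
│ │ │ │   │ │     │   │
│ ╵ ╵ └─┐ └─┘ ╶─┐ ╵ ╶─┤
│       │       │     │
└───────┴───────┴─────┘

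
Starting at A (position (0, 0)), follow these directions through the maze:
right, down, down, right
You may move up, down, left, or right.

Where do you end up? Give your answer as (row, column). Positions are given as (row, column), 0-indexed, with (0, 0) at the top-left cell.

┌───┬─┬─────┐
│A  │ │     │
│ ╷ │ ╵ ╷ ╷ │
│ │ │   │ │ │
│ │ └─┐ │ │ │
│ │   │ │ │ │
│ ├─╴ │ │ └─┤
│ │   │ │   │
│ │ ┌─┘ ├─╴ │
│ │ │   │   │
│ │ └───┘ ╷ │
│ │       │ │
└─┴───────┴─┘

Following directions step by step:
Start: (0, 0)
  right: (0, 0) → (0, 1)
  down: (0, 1) → (1, 1)
  down: (1, 1) → (2, 1)
  right: (2, 1) → (2, 2)
Final position: (2, 2)

Path taken:

┌───┬─┬─────┐
│A ↓│ │     │
│ ╷ │ ╵ ╷ ╷ │
│ │↓│   │ │ │
│ │ └─┐ │ │ │
│ │↳ B│ │ │ │
│ ├─╴ │ │ └─┤
│ │   │ │   │
│ │ ┌─┘ ├─╴ │
│ │ │   │   │
│ │ └───┘ ╷ │
│ │       │ │
└─┴───────┴─┘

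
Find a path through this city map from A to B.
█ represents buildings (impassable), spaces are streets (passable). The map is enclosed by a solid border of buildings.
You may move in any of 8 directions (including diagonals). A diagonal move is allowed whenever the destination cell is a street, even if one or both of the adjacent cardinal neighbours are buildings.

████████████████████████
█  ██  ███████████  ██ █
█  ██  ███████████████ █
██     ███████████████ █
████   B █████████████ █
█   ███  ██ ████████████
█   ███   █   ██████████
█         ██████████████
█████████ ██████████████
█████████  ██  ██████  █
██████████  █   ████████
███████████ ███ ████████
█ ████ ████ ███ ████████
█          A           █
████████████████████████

Finding the shortest path from A to B:
Movement: 8-directional
Path length: 9 steps
Directions: up → up → up → up-left → up-left → up → up → up-left → up-left

Solution:

████████████████████████
█  ██  ███████████  ██ █
█  ██  ███████████████ █
██     ███████████████ █
████   B █████████████ █
█   ███ ↖██ ████████████
█   ███  ↖█   ██████████
█        ↑██████████████
█████████↑██████████████
█████████ ↖██  ██████  █
██████████ ↖█   ████████
███████████↑███ ████████
█ ████ ████↑███ ████████
█          A           █
████████████████████████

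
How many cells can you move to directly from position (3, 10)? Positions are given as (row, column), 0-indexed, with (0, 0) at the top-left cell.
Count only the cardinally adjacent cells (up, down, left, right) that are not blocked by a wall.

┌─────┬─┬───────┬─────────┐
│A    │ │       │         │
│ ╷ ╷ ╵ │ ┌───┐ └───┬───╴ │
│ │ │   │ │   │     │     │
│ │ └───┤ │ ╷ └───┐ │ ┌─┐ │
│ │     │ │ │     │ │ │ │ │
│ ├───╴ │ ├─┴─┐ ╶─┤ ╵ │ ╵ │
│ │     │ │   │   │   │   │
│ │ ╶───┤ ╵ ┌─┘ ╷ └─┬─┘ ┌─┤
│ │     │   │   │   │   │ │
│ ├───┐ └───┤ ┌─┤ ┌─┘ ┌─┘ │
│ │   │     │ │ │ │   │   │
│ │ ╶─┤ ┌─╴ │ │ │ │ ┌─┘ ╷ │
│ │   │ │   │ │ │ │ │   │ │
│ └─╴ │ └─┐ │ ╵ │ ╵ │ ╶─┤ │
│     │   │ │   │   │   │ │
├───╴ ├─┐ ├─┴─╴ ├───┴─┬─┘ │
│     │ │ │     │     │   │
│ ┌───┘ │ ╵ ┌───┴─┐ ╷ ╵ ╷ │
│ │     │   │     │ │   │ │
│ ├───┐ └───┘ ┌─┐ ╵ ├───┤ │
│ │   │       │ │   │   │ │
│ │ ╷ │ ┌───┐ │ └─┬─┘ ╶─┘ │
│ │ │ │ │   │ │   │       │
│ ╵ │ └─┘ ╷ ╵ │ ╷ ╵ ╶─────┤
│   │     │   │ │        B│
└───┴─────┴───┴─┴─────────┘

Checking passable neighbors of (3, 10):
Neighbors: (2, 10), (3, 9)
Count: 2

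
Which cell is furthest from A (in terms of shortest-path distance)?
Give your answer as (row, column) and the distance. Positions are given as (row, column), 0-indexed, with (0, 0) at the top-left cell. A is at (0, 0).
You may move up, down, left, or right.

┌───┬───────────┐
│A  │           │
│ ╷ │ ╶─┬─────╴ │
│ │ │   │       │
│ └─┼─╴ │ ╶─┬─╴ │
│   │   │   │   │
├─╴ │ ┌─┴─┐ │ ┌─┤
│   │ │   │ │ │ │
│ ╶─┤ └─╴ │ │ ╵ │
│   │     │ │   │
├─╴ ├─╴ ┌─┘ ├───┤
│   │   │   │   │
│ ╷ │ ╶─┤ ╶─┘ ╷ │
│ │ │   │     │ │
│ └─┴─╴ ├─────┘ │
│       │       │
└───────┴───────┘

Computing BFS distances from A to all cells:
Furthest cell: (7, 4)
Distance: 51 steps

Path from A to the furthest cell:

┌───┬───────────┐
│A  │↱ → → → → ↓│
│ ╷ │ ╶─┬─────╴ │
│↓│ │↑ ↰│↓ ← ← ↲│
│ └─┼─╴ │ ╶─┬─╴ │
│↳ ↓│↱ ↑│↳ ↓│   │
├─╴ │ ┌─┴─┐ │ ┌─┤
│↓ ↲│↑│   │↓│ │ │
│ ╶─┤ └─╴ │ │ ╵ │
│↳ ↓│↑ ↰  │↓│   │
├─╴ ├─╴ ┌─┘ ├───┤
│↓ ↲│↱ ↑│↓ ↲│↱ ↓│
│ ╷ │ ╶─┤ ╶─┘ ╷ │
│↓│ │↑ ↰│↳ → ↑│↓│
│ └─┴─╴ ├─────┘ │
│↳ → → ↑│B ← ← ↲│
└───────┴───────┘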